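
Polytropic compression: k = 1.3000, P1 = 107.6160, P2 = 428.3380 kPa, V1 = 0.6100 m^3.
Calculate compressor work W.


(k-1)/k = 0.2308
(P2/P1)^exp = 1.3754
W = 4.3333 * 107.6160 * 0.6100 * (1.3754 - 1) = 106.7987 kJ

106.7987 kJ


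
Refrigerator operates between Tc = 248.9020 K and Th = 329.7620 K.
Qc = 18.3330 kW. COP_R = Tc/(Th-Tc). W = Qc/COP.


COP = 248.9020 / 80.8600 = 3.0782
W = 18.3330 / 3.0782 = 5.9558 kW

COP = 3.0782, W = 5.9558 kW


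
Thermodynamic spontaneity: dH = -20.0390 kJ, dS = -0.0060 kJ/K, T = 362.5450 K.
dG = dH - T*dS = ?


T*dS = 362.5450 * -0.0060 = -2.1753 kJ
dG = -20.0390 + 2.1753 = -17.8637 kJ (spontaneous)

dG = -17.8637 kJ, spontaneous


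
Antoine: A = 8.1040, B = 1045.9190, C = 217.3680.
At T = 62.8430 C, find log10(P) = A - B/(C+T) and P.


C+T = 280.2110
B/(C+T) = 3.7326
log10(P) = 8.1040 - 3.7326 = 4.3714
P = 10^4.3714 = 23517.3179 mmHg

23517.3179 mmHg


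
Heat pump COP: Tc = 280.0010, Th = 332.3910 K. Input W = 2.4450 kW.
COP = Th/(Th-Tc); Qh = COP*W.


COP = 332.3910 / 52.3900 = 6.3446
Qh = 6.3446 * 2.4450 = 15.5124 kW

COP = 6.3446, Qh = 15.5124 kW


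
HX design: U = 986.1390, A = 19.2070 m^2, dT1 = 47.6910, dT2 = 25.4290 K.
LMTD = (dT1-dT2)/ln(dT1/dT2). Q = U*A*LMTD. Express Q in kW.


LMTD = 35.4010 K
Q = 986.1390 * 19.2070 * 35.4010 = 670522.0979 W = 670.5221 kW

670.5221 kW


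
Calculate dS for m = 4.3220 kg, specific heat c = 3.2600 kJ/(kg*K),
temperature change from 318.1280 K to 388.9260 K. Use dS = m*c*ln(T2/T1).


T2/T1 = 1.2225
ln(T2/T1) = 0.2009
dS = 4.3220 * 3.2600 * 0.2009 = 2.8311 kJ/K

2.8311 kJ/K


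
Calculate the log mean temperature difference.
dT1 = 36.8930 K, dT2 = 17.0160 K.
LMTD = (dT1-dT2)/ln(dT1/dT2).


dT1/dT2 = 2.1681
ln(dT1/dT2) = 0.7739
LMTD = 19.8770 / 0.7739 = 25.6853 K

25.6853 K


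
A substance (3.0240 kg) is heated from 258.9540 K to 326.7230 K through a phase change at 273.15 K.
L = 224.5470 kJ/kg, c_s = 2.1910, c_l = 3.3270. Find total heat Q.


Q1 (sensible, solid) = 3.0240 * 2.1910 * 14.1960 = 94.0568 kJ
Q2 (latent) = 3.0240 * 224.5470 = 679.0301 kJ
Q3 (sensible, liquid) = 3.0240 * 3.3270 * 53.5730 = 538.9898 kJ
Q_total = 1312.0767 kJ

1312.0767 kJ


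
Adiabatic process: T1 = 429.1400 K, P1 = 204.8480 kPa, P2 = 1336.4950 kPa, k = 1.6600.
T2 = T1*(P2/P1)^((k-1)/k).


(k-1)/k = 0.3976
(P2/P1)^exp = 2.1079
T2 = 429.1400 * 2.1079 = 904.5873 K

904.5873 K


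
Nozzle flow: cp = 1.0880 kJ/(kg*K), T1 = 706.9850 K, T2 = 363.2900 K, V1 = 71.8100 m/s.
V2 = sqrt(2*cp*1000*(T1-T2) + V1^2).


dT = 343.6950 K
2*cp*1000*dT = 747880.3200
V1^2 = 5156.6761
V2 = sqrt(753036.9961) = 867.7770 m/s

867.7770 m/s


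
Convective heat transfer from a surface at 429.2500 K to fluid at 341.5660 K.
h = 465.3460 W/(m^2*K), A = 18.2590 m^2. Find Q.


dT = 87.6840 K
Q = 465.3460 * 18.2590 * 87.6840 = 745029.2562 W

745029.2562 W


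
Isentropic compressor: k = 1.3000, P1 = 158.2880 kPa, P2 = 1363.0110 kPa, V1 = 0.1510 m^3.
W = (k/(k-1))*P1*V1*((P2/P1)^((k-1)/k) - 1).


(k-1)/k = 0.2308
(P2/P1)^exp = 1.6435
W = 4.3333 * 158.2880 * 0.1510 * (1.6435 - 1) = 66.6538 kJ

66.6538 kJ


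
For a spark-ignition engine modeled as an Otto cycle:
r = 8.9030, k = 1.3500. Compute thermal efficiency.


r^(k-1) = 2.1495
eta = 1 - 1/2.1495 = 0.5348 = 53.4776%

53.4776%


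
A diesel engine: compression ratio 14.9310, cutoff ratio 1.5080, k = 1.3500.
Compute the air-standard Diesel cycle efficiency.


r^(k-1) = 2.5759
rc^k = 1.7412
eta = 0.5804 = 58.0443%

58.0443%


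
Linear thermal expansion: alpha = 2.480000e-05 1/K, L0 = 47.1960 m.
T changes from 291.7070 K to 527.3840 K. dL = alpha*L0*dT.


dT = 235.6770 K
dL = 2.480000e-05 * 47.1960 * 235.6770 = 0.275851 m
L_final = 47.471851 m

dL = 0.275851 m


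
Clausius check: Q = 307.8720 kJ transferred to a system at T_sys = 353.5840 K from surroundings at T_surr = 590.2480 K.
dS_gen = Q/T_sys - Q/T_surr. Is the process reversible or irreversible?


dS_sys = 307.8720/353.5840 = 0.8707 kJ/K
dS_surr = -307.8720/590.2480 = -0.5216 kJ/K
dS_gen = 0.8707 - 0.5216 = 0.3491 kJ/K (irreversible)

dS_gen = 0.3491 kJ/K, irreversible


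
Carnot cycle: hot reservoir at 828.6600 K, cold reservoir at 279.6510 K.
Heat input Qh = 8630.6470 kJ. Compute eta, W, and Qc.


eta = 1 - 279.6510/828.6600 = 0.6625
W = 0.6625 * 8630.6470 = 5718.0302 kJ
Qc = 8630.6470 - 5718.0302 = 2912.6168 kJ

eta = 66.2526%, W = 5718.0302 kJ, Qc = 2912.6168 kJ


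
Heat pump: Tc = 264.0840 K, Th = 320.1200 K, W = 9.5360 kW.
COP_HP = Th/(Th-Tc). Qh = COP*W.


COP = 320.1200 / 56.0360 = 5.7128
Qh = 5.7128 * 9.5360 = 54.4768 kW

COP = 5.7128, Qh = 54.4768 kW


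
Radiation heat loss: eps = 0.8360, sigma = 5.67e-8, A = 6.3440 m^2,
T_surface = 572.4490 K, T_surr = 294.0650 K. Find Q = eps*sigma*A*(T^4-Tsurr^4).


T^4 = 1.0739e+11
Tsurr^4 = 7.4778e+09
Q = 0.8360 * 5.67e-8 * 6.3440 * 9.9908e+10 = 30043.6841 W

30043.6841 W


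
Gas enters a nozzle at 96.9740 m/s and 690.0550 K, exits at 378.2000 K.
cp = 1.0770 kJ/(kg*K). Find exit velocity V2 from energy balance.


dT = 311.8550 K
2*cp*1000*dT = 671735.6700
V1^2 = 9403.9567
V2 = sqrt(681139.6267) = 825.3118 m/s

825.3118 m/s


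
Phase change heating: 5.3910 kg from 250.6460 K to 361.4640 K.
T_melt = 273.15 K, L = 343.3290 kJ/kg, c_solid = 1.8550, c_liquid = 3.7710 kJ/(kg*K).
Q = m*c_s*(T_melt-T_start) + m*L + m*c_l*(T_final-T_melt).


Q1 (sensible, solid) = 5.3910 * 1.8550 * 22.5040 = 225.0469 kJ
Q2 (latent) = 5.3910 * 343.3290 = 1850.8866 kJ
Q3 (sensible, liquid) = 5.3910 * 3.7710 * 88.3140 = 1795.3760 kJ
Q_total = 3871.3095 kJ

3871.3095 kJ


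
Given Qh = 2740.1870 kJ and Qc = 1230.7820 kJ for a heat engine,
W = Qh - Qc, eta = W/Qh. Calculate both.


W = 2740.1870 - 1230.7820 = 1509.4050 kJ
eta = 1509.4050 / 2740.1870 = 0.5508 = 55.0840%

W = 1509.4050 kJ, eta = 55.0840%


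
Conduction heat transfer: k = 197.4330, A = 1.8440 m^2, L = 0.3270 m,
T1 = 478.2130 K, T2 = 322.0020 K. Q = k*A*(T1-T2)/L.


dT = 156.2110 K
Q = 197.4330 * 1.8440 * 156.2110 / 0.3270 = 173917.9955 W

173917.9955 W


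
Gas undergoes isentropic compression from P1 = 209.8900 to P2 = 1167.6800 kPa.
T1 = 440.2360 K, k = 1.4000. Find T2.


(k-1)/k = 0.2857
(P2/P1)^exp = 1.6329
T2 = 440.2360 * 1.6329 = 718.8488 K

718.8488 K


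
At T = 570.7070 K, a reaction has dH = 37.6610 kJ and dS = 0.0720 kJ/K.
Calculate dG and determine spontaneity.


T*dS = 570.7070 * 0.0720 = 41.0909 kJ
dG = 37.6610 - 41.0909 = -3.4299 kJ (spontaneous)

dG = -3.4299 kJ, spontaneous


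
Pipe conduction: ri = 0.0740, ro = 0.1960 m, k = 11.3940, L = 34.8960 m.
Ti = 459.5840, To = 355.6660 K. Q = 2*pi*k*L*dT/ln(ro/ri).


dT = 103.9180 K
ln(ro/ri) = 0.9740
Q = 2*pi*11.3940*34.8960*103.9180 / 0.9740 = 266527.1493 W

266527.1493 W


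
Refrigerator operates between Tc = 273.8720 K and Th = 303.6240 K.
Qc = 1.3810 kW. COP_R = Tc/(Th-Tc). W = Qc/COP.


COP = 273.8720 / 29.7520 = 9.2052
W = 1.3810 / 9.2052 = 0.1500 kW

COP = 9.2052, W = 0.1500 kW


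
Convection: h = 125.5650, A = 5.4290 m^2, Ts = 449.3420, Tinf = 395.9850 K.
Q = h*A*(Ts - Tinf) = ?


dT = 53.3570 K
Q = 125.5650 * 5.4290 * 53.3570 = 36373.0606 W

36373.0606 W


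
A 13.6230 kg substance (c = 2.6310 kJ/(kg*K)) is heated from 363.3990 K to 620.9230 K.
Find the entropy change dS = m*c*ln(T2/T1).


T2/T1 = 1.7087
ln(T2/T1) = 0.5357
dS = 13.6230 * 2.6310 * 0.5357 = 19.2008 kJ/K

19.2008 kJ/K


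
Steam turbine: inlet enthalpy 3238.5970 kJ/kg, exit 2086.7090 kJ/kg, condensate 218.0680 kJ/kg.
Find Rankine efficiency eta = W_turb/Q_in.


W = 1151.8880 kJ/kg
Q_in = 3020.5290 kJ/kg
eta = 0.3814 = 38.1353%

eta = 38.1353%


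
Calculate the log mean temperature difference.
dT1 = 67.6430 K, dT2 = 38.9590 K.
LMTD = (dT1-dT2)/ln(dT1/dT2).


dT1/dT2 = 1.7363
ln(dT1/dT2) = 0.5517
LMTD = 28.6840 / 0.5517 = 51.9888 K

51.9888 K


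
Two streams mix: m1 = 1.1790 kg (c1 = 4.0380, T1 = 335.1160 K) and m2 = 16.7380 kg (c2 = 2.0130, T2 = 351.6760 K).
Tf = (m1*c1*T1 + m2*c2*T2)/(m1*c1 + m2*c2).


num = 13444.6493
den = 38.4544
Tf = 349.6258 K

349.6258 K


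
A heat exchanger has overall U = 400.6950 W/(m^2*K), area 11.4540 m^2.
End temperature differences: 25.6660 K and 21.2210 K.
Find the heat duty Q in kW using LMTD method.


LMTD = 23.3731 K
Q = 400.6950 * 11.4540 * 23.3731 = 107272.2485 W = 107.2722 kW

107.2722 kW


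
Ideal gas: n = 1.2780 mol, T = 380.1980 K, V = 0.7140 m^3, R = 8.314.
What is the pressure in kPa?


P = nRT/V = 1.2780 * 8.314 * 380.1980 / 0.7140
= 4039.7148 / 0.7140 = 5657.8638 Pa = 5.6579 kPa

5.6579 kPa


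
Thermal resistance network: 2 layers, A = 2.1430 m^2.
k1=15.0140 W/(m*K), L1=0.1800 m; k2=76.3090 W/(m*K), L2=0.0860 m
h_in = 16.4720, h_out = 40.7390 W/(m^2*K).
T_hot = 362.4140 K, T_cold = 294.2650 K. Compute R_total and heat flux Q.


R_conv_in = 1/(16.4720*2.1430) = 0.0283
R_1 = 0.1800/(15.0140*2.1430) = 0.0056
R_2 = 0.0860/(76.3090*2.1430) = 0.0005
R_conv_out = 1/(40.7390*2.1430) = 0.0115
R_total = 0.0459 K/W
Q = 68.1490 / 0.0459 = 1484.6116 W

R_total = 0.0459 K/W, Q = 1484.6116 W


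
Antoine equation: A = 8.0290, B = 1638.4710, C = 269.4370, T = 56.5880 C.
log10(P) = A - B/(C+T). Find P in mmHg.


C+T = 326.0250
B/(C+T) = 5.0256
log10(P) = 8.0290 - 5.0256 = 3.0034
P = 10^3.0034 = 1007.8612 mmHg

1007.8612 mmHg


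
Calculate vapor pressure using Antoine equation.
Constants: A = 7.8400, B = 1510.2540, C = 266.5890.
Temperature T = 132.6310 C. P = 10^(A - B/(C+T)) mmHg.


C+T = 399.2200
B/(C+T) = 3.7830
log10(P) = 7.8400 - 3.7830 = 4.0570
P = 10^4.0570 = 11402.1861 mmHg

11402.1861 mmHg


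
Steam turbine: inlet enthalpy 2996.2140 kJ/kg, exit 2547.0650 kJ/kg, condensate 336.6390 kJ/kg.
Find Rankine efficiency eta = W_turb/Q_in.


W = 449.1490 kJ/kg
Q_in = 2659.5750 kJ/kg
eta = 0.1689 = 16.8880%

eta = 16.8880%


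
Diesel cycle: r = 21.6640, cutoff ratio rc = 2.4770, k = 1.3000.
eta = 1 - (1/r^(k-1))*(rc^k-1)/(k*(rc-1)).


r^(k-1) = 2.5161
rc^k = 3.2517
eta = 0.5339 = 53.3925%

53.3925%


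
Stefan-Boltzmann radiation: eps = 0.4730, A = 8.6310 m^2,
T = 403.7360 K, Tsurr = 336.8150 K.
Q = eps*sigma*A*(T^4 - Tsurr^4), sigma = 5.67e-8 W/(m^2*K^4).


T^4 = 2.6570e+10
Tsurr^4 = 1.2870e+10
Q = 0.4730 * 5.67e-8 * 8.6310 * 1.3700e+10 = 3171.2812 W

3171.2812 W


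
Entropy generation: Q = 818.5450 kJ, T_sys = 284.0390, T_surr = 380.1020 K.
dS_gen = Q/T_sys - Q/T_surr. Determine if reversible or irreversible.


dS_sys = 818.5450/284.0390 = 2.8818 kJ/K
dS_surr = -818.5450/380.1020 = -2.1535 kJ/K
dS_gen = 2.8818 - 2.1535 = 0.7283 kJ/K (irreversible)

dS_gen = 0.7283 kJ/K, irreversible


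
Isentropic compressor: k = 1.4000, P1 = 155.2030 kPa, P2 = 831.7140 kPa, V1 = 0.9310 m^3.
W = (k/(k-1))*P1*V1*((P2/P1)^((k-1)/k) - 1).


(k-1)/k = 0.2857
(P2/P1)^exp = 1.6155
W = 3.5000 * 155.2030 * 0.9310 * (1.6155 - 1) = 311.2759 kJ

311.2759 kJ


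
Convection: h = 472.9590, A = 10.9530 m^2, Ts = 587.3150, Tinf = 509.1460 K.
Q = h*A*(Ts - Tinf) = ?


dT = 78.1690 K
Q = 472.9590 * 10.9530 * 78.1690 = 404940.4284 W

404940.4284 W


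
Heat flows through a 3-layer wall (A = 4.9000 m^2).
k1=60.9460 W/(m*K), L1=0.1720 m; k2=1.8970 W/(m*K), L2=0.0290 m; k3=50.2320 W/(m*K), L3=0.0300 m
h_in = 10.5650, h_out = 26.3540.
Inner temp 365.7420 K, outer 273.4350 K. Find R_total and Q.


R_conv_in = 1/(10.5650*4.9000) = 0.0193
R_1 = 0.1720/(60.9460*4.9000) = 0.0006
R_2 = 0.0290/(1.8970*4.9000) = 0.0031
R_3 = 0.0300/(50.2320*4.9000) = 0.0001
R_conv_out = 1/(26.3540*4.9000) = 0.0077
R_total = 0.0309 K/W
Q = 92.3070 / 0.0309 = 2989.3793 W

R_total = 0.0309 K/W, Q = 2989.3793 W


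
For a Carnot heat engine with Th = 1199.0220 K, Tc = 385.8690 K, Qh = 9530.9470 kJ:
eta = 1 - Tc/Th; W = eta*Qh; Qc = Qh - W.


eta = 1 - 385.8690/1199.0220 = 0.6782
W = 0.6782 * 9530.9470 = 6463.6997 kJ
Qc = 9530.9470 - 6463.6997 = 3067.2473 kJ

eta = 67.8180%, W = 6463.6997 kJ, Qc = 3067.2473 kJ


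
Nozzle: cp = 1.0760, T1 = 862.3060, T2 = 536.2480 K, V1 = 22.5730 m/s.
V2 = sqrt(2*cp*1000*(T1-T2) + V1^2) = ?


dT = 326.0580 K
2*cp*1000*dT = 701676.8160
V1^2 = 509.5403
V2 = sqrt(702186.3563) = 837.9656 m/s

837.9656 m/s


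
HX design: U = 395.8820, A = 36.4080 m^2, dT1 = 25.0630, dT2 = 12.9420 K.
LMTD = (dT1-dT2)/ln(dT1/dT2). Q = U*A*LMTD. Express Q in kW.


LMTD = 18.3397 K
Q = 395.8820 * 36.4080 * 18.3397 = 264335.5290 W = 264.3355 kW

264.3355 kW


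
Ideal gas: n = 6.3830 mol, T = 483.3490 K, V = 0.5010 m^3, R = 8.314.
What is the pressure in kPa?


P = nRT/V = 6.3830 * 8.314 * 483.3490 / 0.5010
= 25650.4914 / 0.5010 = 51198.5856 Pa = 51.1986 kPa

51.1986 kPa


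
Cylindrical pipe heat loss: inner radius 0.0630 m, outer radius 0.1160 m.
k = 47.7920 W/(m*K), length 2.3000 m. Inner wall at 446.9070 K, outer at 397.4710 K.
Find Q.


dT = 49.4360 K
ln(ro/ri) = 0.6105
Q = 2*pi*47.7920*2.3000*49.4360 / 0.6105 = 55930.9566 W

55930.9566 W


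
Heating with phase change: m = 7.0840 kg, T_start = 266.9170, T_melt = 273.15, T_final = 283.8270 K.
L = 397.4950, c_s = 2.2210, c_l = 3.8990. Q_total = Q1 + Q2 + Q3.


Q1 (sensible, solid) = 7.0840 * 2.2210 * 6.2330 = 98.0673 kJ
Q2 (latent) = 7.0840 * 397.4950 = 2815.8546 kJ
Q3 (sensible, liquid) = 7.0840 * 3.8990 * 10.6770 = 294.9042 kJ
Q_total = 3208.8261 kJ

3208.8261 kJ


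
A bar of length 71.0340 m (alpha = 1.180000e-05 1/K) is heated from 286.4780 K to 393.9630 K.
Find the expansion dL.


dT = 107.4850 K
dL = 1.180000e-05 * 71.0340 * 107.4850 = 0.090094 m
L_final = 71.124094 m

dL = 0.090094 m


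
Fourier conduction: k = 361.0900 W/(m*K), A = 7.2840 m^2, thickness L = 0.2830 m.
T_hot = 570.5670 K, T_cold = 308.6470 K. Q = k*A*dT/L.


dT = 261.9200 K
Q = 361.0900 * 7.2840 * 261.9200 / 0.2830 = 2434263.7115 W

2434263.7115 W


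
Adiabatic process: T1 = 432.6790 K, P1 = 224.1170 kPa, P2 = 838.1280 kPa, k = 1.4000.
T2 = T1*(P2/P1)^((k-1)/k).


(k-1)/k = 0.2857
(P2/P1)^exp = 1.4577
T2 = 432.6790 * 1.4577 = 630.7149 K

630.7149 K


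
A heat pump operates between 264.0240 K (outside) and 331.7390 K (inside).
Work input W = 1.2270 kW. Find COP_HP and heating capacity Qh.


COP = 331.7390 / 67.7150 = 4.8990
Qh = 4.8990 * 1.2270 = 6.0111 kW

COP = 4.8990, Qh = 6.0111 kW


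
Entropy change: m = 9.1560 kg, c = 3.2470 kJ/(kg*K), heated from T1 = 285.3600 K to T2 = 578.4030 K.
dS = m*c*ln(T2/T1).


T2/T1 = 2.0269
ln(T2/T1) = 0.7065
dS = 9.1560 * 3.2470 * 0.7065 = 21.0045 kJ/K

21.0045 kJ/K


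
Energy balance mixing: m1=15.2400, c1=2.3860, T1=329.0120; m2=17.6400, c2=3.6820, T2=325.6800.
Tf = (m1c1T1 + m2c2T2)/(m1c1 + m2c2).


num = 33116.8172
den = 101.3131
Tf = 326.8759 K

326.8759 K


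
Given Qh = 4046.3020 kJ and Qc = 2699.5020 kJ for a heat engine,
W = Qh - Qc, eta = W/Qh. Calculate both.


W = 4046.3020 - 2699.5020 = 1346.8000 kJ
eta = 1346.8000 / 4046.3020 = 0.3328 = 33.2847%

W = 1346.8000 kJ, eta = 33.2847%


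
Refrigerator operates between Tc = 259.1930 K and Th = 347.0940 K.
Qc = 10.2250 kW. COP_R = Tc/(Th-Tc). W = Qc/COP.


COP = 259.1930 / 87.9010 = 2.9487
W = 10.2250 / 2.9487 = 3.4676 kW

COP = 2.9487, W = 3.4676 kW


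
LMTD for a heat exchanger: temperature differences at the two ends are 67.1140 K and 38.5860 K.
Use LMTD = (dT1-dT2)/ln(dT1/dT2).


dT1/dT2 = 1.7393
ln(dT1/dT2) = 0.5535
LMTD = 28.5280 / 0.5535 = 51.5408 K

51.5408 K


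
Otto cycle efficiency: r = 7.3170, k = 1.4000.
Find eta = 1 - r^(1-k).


r^(k-1) = 2.2168
eta = 1 - 1/2.2168 = 0.5489 = 54.8906%

54.8906%


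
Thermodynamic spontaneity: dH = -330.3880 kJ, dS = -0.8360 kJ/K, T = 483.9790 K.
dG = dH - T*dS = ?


T*dS = 483.9790 * -0.8360 = -404.6064 kJ
dG = -330.3880 + 404.6064 = 74.2184 kJ (non-spontaneous)

dG = 74.2184 kJ, non-spontaneous


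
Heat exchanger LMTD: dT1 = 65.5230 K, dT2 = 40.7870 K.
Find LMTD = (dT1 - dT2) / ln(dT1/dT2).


dT1/dT2 = 1.6065
ln(dT1/dT2) = 0.4740
LMTD = 24.7360 / 0.4740 = 52.1815 K

52.1815 K


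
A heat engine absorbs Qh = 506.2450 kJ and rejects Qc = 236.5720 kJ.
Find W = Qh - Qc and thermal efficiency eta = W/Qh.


W = 506.2450 - 236.5720 = 269.6730 kJ
eta = 269.6730 / 506.2450 = 0.5327 = 53.2693%

W = 269.6730 kJ, eta = 53.2693%


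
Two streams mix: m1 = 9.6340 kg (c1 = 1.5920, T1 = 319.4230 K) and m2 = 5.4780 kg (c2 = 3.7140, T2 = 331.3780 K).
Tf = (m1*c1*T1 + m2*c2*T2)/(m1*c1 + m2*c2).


num = 11641.0775
den = 35.6826
Tf = 326.2394 K

326.2394 K


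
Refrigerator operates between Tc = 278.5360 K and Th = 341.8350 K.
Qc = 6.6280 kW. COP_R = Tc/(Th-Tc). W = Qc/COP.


COP = 278.5360 / 63.2990 = 4.4003
W = 6.6280 / 4.4003 = 1.5063 kW

COP = 4.4003, W = 1.5063 kW


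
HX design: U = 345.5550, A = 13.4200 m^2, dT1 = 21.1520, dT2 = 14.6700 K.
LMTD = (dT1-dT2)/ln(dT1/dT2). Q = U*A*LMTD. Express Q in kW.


LMTD = 17.7138 K
Q = 345.5550 * 13.4200 * 17.7138 = 82144.9483 W = 82.1449 kW

82.1449 kW


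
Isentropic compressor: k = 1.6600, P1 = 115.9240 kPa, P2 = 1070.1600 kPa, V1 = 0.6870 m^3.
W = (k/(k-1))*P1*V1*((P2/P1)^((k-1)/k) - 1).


(k-1)/k = 0.3976
(P2/P1)^exp = 2.4198
W = 2.5152 * 115.9240 * 0.6870 * (2.4198 - 1) = 284.3999 kJ

284.3999 kJ


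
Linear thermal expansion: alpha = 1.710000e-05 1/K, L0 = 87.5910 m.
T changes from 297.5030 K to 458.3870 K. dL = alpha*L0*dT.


dT = 160.8840 K
dL = 1.710000e-05 * 87.5910 * 160.8840 = 0.240973 m
L_final = 87.831973 m

dL = 0.240973 m


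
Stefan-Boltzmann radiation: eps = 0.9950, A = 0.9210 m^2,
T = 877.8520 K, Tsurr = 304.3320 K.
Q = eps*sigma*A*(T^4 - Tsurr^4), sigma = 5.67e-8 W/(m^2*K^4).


T^4 = 5.9386e+11
Tsurr^4 = 8.5781e+09
Q = 0.9950 * 5.67e-8 * 0.9210 * 5.8528e+11 = 30411.0928 W

30411.0928 W


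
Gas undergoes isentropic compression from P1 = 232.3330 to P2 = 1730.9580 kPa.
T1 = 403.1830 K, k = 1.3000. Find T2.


(k-1)/k = 0.2308
(P2/P1)^exp = 1.5895
T2 = 403.1830 * 1.5895 = 640.8753 K

640.8753 K


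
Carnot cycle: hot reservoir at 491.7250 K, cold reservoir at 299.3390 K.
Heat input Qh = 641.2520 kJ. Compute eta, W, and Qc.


eta = 1 - 299.3390/491.7250 = 0.3912
W = 0.3912 * 641.2520 = 250.8880 kJ
Qc = 641.2520 - 250.8880 = 390.3640 kJ

eta = 39.1247%, W = 250.8880 kJ, Qc = 390.3640 kJ


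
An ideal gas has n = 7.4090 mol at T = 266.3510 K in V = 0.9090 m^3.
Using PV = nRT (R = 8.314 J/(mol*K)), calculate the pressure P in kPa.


P = nRT/V = 7.4090 * 8.314 * 266.3510 / 0.9090
= 16406.8024 / 0.9090 = 18049.2875 Pa = 18.0493 kPa

18.0493 kPa


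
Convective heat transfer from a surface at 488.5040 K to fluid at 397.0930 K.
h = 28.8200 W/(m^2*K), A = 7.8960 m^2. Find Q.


dT = 91.4110 K
Q = 28.8200 * 7.8960 * 91.4110 = 20801.7358 W

20801.7358 W


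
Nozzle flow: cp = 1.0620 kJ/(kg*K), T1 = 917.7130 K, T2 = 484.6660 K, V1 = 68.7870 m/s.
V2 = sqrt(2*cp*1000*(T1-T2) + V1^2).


dT = 433.0470 K
2*cp*1000*dT = 919791.8280
V1^2 = 4731.6514
V2 = sqrt(924523.4794) = 961.5214 m/s

961.5214 m/s


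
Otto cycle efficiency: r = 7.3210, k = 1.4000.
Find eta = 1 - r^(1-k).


r^(k-1) = 2.2173
eta = 1 - 1/2.2173 = 0.5490 = 54.9005%

54.9005%


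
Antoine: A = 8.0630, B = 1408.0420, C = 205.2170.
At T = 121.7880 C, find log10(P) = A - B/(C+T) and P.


C+T = 327.0050
B/(C+T) = 4.3059
log10(P) = 8.0630 - 4.3059 = 3.7571
P = 10^3.7571 = 5716.4578 mmHg

5716.4578 mmHg


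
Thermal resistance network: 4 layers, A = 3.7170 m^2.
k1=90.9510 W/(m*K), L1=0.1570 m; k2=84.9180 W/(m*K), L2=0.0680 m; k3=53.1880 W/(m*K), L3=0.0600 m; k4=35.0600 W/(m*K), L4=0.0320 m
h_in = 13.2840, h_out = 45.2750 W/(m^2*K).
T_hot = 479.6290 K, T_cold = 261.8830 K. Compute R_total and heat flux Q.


R_conv_in = 1/(13.2840*3.7170) = 0.0203
R_1 = 0.1570/(90.9510*3.7170) = 0.0005
R_2 = 0.0680/(84.9180*3.7170) = 0.0002
R_3 = 0.0600/(53.1880*3.7170) = 0.0003
R_4 = 0.0320/(35.0600*3.7170) = 0.0002
R_conv_out = 1/(45.2750*3.7170) = 0.0059
R_total = 0.0274 K/W
Q = 217.7460 / 0.0274 = 7940.0934 W

R_total = 0.0274 K/W, Q = 7940.0934 W


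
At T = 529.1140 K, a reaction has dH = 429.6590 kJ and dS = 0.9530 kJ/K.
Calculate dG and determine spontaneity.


T*dS = 529.1140 * 0.9530 = 504.2456 kJ
dG = 429.6590 - 504.2456 = -74.5866 kJ (spontaneous)

dG = -74.5866 kJ, spontaneous


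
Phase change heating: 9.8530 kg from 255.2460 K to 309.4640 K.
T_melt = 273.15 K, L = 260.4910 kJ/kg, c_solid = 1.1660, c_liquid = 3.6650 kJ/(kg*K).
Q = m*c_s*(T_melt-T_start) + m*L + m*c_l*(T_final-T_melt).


Q1 (sensible, solid) = 9.8530 * 1.1660 * 17.9040 = 205.6919 kJ
Q2 (latent) = 9.8530 * 260.4910 = 2566.6178 kJ
Q3 (sensible, liquid) = 9.8530 * 3.6650 * 36.3140 = 1311.3438 kJ
Q_total = 4083.6534 kJ

4083.6534 kJ


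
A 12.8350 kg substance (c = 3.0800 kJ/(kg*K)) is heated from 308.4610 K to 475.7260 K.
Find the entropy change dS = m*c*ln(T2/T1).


T2/T1 = 1.5423
ln(T2/T1) = 0.4332
dS = 12.8350 * 3.0800 * 0.4332 = 17.1270 kJ/K

17.1270 kJ/K


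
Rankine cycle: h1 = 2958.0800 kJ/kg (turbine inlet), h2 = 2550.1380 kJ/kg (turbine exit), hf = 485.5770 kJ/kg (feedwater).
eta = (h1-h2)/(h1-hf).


W = 407.9420 kJ/kg
Q_in = 2472.5030 kJ/kg
eta = 0.1650 = 16.4992%

eta = 16.4992%


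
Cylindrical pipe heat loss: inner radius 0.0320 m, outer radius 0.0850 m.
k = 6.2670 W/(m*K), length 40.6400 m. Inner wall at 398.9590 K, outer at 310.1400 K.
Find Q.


dT = 88.8190 K
ln(ro/ri) = 0.9769
Q = 2*pi*6.2670*40.6400*88.8190 / 0.9769 = 145493.0360 W

145493.0360 W


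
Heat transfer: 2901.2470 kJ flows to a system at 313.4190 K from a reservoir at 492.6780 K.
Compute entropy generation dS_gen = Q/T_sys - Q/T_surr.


dS_sys = 2901.2470/313.4190 = 9.2568 kJ/K
dS_surr = -2901.2470/492.6780 = -5.8887 kJ/K
dS_gen = 9.2568 - 5.8887 = 3.3680 kJ/K (irreversible)

dS_gen = 3.3680 kJ/K, irreversible


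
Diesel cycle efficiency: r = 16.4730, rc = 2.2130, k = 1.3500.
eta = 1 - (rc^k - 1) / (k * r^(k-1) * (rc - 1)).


r^(k-1) = 2.6661
rc^k = 2.9223
eta = 0.5597 = 55.9692%

55.9692%


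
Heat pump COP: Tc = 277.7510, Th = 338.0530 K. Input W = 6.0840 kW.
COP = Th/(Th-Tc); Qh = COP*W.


COP = 338.0530 / 60.3020 = 5.6060
Qh = 5.6060 * 6.0840 = 34.1069 kW

COP = 5.6060, Qh = 34.1069 kW


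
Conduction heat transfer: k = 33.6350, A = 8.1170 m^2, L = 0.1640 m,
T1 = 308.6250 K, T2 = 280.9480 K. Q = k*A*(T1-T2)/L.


dT = 27.6770 K
Q = 33.6350 * 8.1170 * 27.6770 / 0.1640 = 46074.6605 W

46074.6605 W


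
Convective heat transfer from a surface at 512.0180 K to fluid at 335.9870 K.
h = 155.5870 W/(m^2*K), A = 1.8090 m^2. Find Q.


dT = 176.0310 K
Q = 155.5870 * 1.8090 * 176.0310 = 49545.1366 W

49545.1366 W


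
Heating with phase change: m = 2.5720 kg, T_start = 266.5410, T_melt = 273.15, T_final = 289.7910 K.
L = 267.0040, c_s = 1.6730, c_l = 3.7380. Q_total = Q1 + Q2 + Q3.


Q1 (sensible, solid) = 2.5720 * 1.6730 * 6.6090 = 28.4382 kJ
Q2 (latent) = 2.5720 * 267.0040 = 686.7343 kJ
Q3 (sensible, liquid) = 2.5720 * 3.7380 * 16.6410 = 159.9888 kJ
Q_total = 875.1614 kJ

875.1614 kJ


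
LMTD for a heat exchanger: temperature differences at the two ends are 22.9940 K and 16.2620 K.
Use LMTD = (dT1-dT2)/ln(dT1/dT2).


dT1/dT2 = 1.4140
ln(dT1/dT2) = 0.3464
LMTD = 6.7320 / 0.3464 = 19.4341 K

19.4341 K


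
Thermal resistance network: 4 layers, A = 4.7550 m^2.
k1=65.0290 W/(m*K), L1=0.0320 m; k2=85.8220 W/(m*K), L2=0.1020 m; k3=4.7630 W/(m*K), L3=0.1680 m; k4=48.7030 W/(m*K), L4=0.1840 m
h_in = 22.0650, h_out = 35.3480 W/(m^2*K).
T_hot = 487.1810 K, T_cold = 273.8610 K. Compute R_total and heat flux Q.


R_conv_in = 1/(22.0650*4.7550) = 0.0095
R_1 = 0.0320/(65.0290*4.7550) = 0.0001
R_2 = 0.1020/(85.8220*4.7550) = 0.0002
R_3 = 0.1680/(4.7630*4.7550) = 0.0074
R_4 = 0.1840/(48.7030*4.7550) = 0.0008
R_conv_out = 1/(35.3480*4.7550) = 0.0059
R_total = 0.0240 K/W
Q = 213.3200 / 0.0240 = 8871.1328 W

R_total = 0.0240 K/W, Q = 8871.1328 W


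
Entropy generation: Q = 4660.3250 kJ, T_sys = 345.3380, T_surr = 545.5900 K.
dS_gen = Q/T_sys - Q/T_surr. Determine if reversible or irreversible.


dS_sys = 4660.3250/345.3380 = 13.4950 kJ/K
dS_surr = -4660.3250/545.5900 = -8.5418 kJ/K
dS_gen = 13.4950 - 8.5418 = 4.9532 kJ/K (irreversible)

dS_gen = 4.9532 kJ/K, irreversible


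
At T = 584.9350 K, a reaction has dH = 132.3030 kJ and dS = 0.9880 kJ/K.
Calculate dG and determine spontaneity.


T*dS = 584.9350 * 0.9880 = 577.9158 kJ
dG = 132.3030 - 577.9158 = -445.6128 kJ (spontaneous)

dG = -445.6128 kJ, spontaneous


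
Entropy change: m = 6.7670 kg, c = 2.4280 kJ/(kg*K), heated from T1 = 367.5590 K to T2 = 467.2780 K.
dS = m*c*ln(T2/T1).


T2/T1 = 1.2713
ln(T2/T1) = 0.2400
dS = 6.7670 * 2.4280 * 0.2400 = 3.9439 kJ/K

3.9439 kJ/K


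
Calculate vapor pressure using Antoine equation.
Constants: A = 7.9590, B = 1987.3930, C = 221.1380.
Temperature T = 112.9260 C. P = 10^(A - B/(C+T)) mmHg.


C+T = 334.0640
B/(C+T) = 5.9491
log10(P) = 7.9590 - 5.9491 = 2.0099
P = 10^2.0099 = 102.2967 mmHg

102.2967 mmHg


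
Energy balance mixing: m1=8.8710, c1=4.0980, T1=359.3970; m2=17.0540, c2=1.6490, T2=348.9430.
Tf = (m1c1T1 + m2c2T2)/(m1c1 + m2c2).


num = 22878.2789
den = 64.4754
Tf = 354.8373 K

354.8373 K


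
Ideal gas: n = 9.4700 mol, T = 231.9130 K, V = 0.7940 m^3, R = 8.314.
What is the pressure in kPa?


P = nRT/V = 9.4700 * 8.314 * 231.9130 / 0.7940
= 18259.3407 / 0.7940 = 22996.6508 Pa = 22.9967 kPa

22.9967 kPa


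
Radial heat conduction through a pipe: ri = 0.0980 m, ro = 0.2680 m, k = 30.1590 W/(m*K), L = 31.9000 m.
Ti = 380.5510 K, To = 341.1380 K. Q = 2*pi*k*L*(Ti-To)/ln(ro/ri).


dT = 39.4130 K
ln(ro/ri) = 1.0060
Q = 2*pi*30.1590*31.9000*39.4130 / 1.0060 = 236821.2027 W

236821.2027 W


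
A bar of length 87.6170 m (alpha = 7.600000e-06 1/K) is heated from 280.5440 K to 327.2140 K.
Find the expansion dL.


dT = 46.6700 K
dL = 7.600000e-06 * 87.6170 * 46.6700 = 0.031077 m
L_final = 87.648077 m

dL = 0.031077 m


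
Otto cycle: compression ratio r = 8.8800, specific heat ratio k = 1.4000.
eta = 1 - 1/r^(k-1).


r^(k-1) = 2.3953
eta = 1 - 1/2.3953 = 0.5825 = 58.2521%

58.2521%


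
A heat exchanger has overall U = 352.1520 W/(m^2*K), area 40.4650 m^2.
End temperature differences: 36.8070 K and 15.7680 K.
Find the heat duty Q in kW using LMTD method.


LMTD = 24.8188 K
Q = 352.1520 * 40.4650 * 24.8188 = 353663.1491 W = 353.6631 kW

353.6631 kW


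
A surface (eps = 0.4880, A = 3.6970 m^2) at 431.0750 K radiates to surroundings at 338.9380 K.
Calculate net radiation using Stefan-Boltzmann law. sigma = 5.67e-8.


T^4 = 3.4531e+10
Tsurr^4 = 1.3197e+10
Q = 0.4880 * 5.67e-8 * 3.6970 * 2.1334e+10 = 2182.3508 W

2182.3508 W


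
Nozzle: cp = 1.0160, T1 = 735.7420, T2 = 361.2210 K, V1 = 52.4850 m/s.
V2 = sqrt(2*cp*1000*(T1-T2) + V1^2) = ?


dT = 374.5210 K
2*cp*1000*dT = 761026.6720
V1^2 = 2754.6752
V2 = sqrt(763781.3472) = 873.9458 m/s

873.9458 m/s


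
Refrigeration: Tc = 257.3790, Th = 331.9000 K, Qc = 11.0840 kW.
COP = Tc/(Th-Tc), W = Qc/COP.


COP = 257.3790 / 74.5210 = 3.4538
W = 11.0840 / 3.4538 = 3.2092 kW

COP = 3.4538, W = 3.2092 kW


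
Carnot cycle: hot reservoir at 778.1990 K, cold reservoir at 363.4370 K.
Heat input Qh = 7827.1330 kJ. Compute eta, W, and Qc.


eta = 1 - 363.4370/778.1990 = 0.5330
W = 0.5330 * 7827.1330 = 4171.6802 kJ
Qc = 7827.1330 - 4171.6802 = 3655.4528 kJ

eta = 53.2977%, W = 4171.6802 kJ, Qc = 3655.4528 kJ


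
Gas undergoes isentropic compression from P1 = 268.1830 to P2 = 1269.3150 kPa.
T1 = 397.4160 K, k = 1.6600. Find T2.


(k-1)/k = 0.3976
(P2/P1)^exp = 1.8554
T2 = 397.4160 * 1.8554 = 737.3502 K

737.3502 K


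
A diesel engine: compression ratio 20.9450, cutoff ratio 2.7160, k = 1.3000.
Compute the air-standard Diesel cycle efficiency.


r^(k-1) = 2.4907
rc^k = 3.6653
eta = 0.5203 = 52.0311%

52.0311%


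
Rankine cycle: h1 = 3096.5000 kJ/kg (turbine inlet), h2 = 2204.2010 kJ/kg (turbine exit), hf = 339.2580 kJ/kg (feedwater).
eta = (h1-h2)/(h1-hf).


W = 892.2990 kJ/kg
Q_in = 2757.2420 kJ/kg
eta = 0.3236 = 32.3620%

eta = 32.3620%


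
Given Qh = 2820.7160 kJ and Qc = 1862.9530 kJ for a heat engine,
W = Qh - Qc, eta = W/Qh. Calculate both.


W = 2820.7160 - 1862.9530 = 957.7630 kJ
eta = 957.7630 / 2820.7160 = 0.3395 = 33.9546%

W = 957.7630 kJ, eta = 33.9546%


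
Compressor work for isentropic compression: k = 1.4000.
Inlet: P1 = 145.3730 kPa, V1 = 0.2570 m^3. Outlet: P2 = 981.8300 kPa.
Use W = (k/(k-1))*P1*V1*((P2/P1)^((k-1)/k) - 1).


(k-1)/k = 0.2857
(P2/P1)^exp = 1.7259
W = 3.5000 * 145.3730 * 0.2570 * (1.7259 - 1) = 94.9206 kJ

94.9206 kJ


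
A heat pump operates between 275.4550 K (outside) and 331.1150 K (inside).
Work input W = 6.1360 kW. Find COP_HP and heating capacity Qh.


COP = 331.1150 / 55.6600 = 5.9489
Qh = 5.9489 * 6.1360 = 36.5024 kW

COP = 5.9489, Qh = 36.5024 kW


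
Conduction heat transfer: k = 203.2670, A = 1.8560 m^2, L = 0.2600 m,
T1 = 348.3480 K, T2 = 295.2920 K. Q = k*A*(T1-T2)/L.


dT = 53.0560 K
Q = 203.2670 * 1.8560 * 53.0560 / 0.2600 = 76984.9808 W

76984.9808 W


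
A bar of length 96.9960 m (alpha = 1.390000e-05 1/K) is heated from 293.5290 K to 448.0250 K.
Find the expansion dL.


dT = 154.4960 K
dL = 1.390000e-05 * 96.9960 * 154.4960 = 0.208298 m
L_final = 97.204298 m

dL = 0.208298 m


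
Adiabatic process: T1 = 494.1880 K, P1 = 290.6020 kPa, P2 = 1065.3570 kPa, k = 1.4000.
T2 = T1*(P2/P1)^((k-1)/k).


(k-1)/k = 0.2857
(P2/P1)^exp = 1.4494
T2 = 494.1880 * 1.4494 = 716.2938 K

716.2938 K


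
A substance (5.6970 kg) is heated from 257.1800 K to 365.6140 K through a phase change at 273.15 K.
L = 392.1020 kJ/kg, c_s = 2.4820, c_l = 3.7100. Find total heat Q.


Q1 (sensible, solid) = 5.6970 * 2.4820 * 15.9700 = 225.8151 kJ
Q2 (latent) = 5.6970 * 392.1020 = 2233.8051 kJ
Q3 (sensible, liquid) = 5.6970 * 3.7100 * 92.4640 = 1954.3071 kJ
Q_total = 4413.9272 kJ

4413.9272 kJ


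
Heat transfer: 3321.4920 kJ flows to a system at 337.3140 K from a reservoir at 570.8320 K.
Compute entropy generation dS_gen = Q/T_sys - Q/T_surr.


dS_sys = 3321.4920/337.3140 = 9.8469 kJ/K
dS_surr = -3321.4920/570.8320 = -5.8187 kJ/K
dS_gen = 9.8469 - 5.8187 = 4.0282 kJ/K (irreversible)

dS_gen = 4.0282 kJ/K, irreversible


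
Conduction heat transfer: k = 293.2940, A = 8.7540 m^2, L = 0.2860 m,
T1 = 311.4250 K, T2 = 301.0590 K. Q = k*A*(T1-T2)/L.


dT = 10.3660 K
Q = 293.2940 * 8.7540 * 10.3660 / 0.2860 = 93058.2524 W

93058.2524 W


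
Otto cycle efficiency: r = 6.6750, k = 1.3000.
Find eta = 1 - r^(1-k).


r^(k-1) = 1.7674
eta = 1 - 1/1.7674 = 0.4342 = 43.4198%

43.4198%


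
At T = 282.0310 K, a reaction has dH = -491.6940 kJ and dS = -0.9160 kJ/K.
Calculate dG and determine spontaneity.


T*dS = 282.0310 * -0.9160 = -258.3404 kJ
dG = -491.6940 + 258.3404 = -233.3536 kJ (spontaneous)

dG = -233.3536 kJ, spontaneous


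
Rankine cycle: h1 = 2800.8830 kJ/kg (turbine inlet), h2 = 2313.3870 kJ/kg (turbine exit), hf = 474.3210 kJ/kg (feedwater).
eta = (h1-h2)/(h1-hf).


W = 487.4960 kJ/kg
Q_in = 2326.5620 kJ/kg
eta = 0.2095 = 20.9535%

eta = 20.9535%


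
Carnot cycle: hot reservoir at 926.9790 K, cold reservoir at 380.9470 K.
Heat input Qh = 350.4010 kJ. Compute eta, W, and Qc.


eta = 1 - 380.9470/926.9790 = 0.5890
W = 0.5890 * 350.4010 = 206.4018 kJ
Qc = 350.4010 - 206.4018 = 143.9992 kJ

eta = 58.9045%, W = 206.4018 kJ, Qc = 143.9992 kJ


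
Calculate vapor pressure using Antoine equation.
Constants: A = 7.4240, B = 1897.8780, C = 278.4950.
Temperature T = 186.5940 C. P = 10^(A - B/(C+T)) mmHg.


C+T = 465.0890
B/(C+T) = 4.0807
log10(P) = 7.4240 - 4.0807 = 3.3433
P = 10^3.3433 = 2204.5653 mmHg

2204.5653 mmHg


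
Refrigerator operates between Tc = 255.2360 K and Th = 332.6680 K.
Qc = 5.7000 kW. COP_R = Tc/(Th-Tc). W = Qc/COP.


COP = 255.2360 / 77.4320 = 3.2963
W = 5.7000 / 3.2963 = 1.7292 kW

COP = 3.2963, W = 1.7292 kW


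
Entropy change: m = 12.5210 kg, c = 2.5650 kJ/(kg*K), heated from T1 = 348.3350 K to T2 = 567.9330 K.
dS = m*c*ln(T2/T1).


T2/T1 = 1.6304
ln(T2/T1) = 0.4888
dS = 12.5210 * 2.5650 * 0.4888 = 15.6997 kJ/K

15.6997 kJ/K


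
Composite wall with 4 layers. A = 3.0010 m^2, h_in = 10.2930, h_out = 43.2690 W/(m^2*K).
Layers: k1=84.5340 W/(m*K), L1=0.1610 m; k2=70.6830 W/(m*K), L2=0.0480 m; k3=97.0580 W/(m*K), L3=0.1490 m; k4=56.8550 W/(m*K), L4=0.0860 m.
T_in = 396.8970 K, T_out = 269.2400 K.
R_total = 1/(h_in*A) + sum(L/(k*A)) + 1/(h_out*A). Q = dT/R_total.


R_conv_in = 1/(10.2930*3.0010) = 0.0324
R_1 = 0.1610/(84.5340*3.0010) = 0.0006
R_2 = 0.0480/(70.6830*3.0010) = 0.0002
R_3 = 0.1490/(97.0580*3.0010) = 0.0005
R_4 = 0.0860/(56.8550*3.0010) = 0.0005
R_conv_out = 1/(43.2690*3.0010) = 0.0077
R_total = 0.0420 K/W
Q = 127.6570 / 0.0420 = 3042.9755 W

R_total = 0.0420 K/W, Q = 3042.9755 W


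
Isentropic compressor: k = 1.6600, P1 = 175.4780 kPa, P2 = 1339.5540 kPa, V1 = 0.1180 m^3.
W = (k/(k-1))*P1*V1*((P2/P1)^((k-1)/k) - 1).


(k-1)/k = 0.3976
(P2/P1)^exp = 2.2437
W = 2.5152 * 175.4780 * 0.1180 * (2.2437 - 1) = 64.7724 kJ

64.7724 kJ


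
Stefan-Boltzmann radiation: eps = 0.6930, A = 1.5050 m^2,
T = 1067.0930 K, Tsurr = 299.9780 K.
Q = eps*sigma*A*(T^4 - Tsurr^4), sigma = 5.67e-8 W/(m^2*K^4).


T^4 = 1.2966e+12
Tsurr^4 = 8.0976e+09
Q = 0.6930 * 5.67e-8 * 1.5050 * 1.2885e+12 = 76197.5668 W

76197.5668 W


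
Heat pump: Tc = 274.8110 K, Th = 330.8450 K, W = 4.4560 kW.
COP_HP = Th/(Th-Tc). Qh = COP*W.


COP = 330.8450 / 56.0340 = 5.9044
Qh = 5.9044 * 4.4560 = 26.3098 kW

COP = 5.9044, Qh = 26.3098 kW


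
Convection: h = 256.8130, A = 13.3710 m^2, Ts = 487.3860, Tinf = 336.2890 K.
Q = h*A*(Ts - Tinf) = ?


dT = 151.0970 K
Q = 256.8130 * 13.3710 * 151.0970 = 518843.9232 W

518843.9232 W


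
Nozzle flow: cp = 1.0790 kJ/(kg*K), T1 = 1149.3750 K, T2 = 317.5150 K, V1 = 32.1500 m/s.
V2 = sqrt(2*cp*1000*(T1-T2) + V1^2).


dT = 831.8600 K
2*cp*1000*dT = 1795153.8800
V1^2 = 1033.6225
V2 = sqrt(1796187.5025) = 1340.2192 m/s

1340.2192 m/s


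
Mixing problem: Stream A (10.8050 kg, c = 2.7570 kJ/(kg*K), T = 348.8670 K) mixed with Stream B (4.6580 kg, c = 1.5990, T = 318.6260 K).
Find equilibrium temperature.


num = 12765.7051
den = 37.2375
Tf = 342.8183 K

342.8183 K


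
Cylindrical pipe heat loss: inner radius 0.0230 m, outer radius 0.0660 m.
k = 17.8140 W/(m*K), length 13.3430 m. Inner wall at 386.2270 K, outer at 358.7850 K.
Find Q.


dT = 27.4420 K
ln(ro/ri) = 1.0542
Q = 2*pi*17.8140*13.3430*27.4420 / 1.0542 = 38877.9908 W

38877.9908 W


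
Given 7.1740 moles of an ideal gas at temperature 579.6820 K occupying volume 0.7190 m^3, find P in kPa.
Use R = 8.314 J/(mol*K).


P = nRT/V = 7.1740 * 8.314 * 579.6820 / 0.7190
= 34574.9219 / 0.7190 = 48087.5131 Pa = 48.0875 kPa

48.0875 kPa


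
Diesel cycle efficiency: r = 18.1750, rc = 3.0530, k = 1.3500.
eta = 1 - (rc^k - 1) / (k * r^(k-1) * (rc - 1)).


r^(k-1) = 2.7594
rc^k = 4.5121
eta = 0.5408 = 54.0769%

54.0769%


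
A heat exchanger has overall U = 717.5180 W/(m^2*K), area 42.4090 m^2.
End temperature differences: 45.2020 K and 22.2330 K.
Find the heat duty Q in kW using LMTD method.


LMTD = 32.3706 K
Q = 717.5180 * 42.4090 * 32.3706 = 985012.0735 W = 985.0121 kW

985.0121 kW


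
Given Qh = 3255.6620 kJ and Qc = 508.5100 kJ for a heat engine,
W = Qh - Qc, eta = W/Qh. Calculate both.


W = 3255.6620 - 508.5100 = 2747.1520 kJ
eta = 2747.1520 / 3255.6620 = 0.8438 = 84.3807%

W = 2747.1520 kJ, eta = 84.3807%


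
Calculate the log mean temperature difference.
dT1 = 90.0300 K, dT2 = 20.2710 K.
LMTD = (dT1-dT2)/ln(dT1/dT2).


dT1/dT2 = 4.4413
ln(dT1/dT2) = 1.4910
LMTD = 69.7590 / 1.4910 = 46.7882 K

46.7882 K


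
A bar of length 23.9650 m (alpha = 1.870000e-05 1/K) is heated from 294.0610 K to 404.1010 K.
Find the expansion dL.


dT = 110.0400 K
dL = 1.870000e-05 * 23.9650 * 110.0400 = 0.049314 m
L_final = 24.014314 m

dL = 0.049314 m


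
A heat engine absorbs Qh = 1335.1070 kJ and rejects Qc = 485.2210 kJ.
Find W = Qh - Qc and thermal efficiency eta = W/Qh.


W = 1335.1070 - 485.2210 = 849.8860 kJ
eta = 849.8860 / 1335.1070 = 0.6366 = 63.6568%

W = 849.8860 kJ, eta = 63.6568%


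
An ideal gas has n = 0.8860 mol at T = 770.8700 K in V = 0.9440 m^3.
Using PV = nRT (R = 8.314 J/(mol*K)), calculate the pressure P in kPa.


P = nRT/V = 0.8860 * 8.314 * 770.8700 / 0.9440
= 5678.3857 / 0.9440 = 6015.2391 Pa = 6.0152 kPa

6.0152 kPa


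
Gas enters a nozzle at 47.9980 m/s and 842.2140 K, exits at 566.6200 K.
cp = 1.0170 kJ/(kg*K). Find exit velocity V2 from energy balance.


dT = 275.5940 K
2*cp*1000*dT = 560558.1960
V1^2 = 2303.8080
V2 = sqrt(562862.0040) = 750.2413 m/s

750.2413 m/s


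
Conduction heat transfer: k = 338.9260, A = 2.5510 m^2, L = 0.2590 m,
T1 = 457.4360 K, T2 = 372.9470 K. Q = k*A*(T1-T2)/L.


dT = 84.4890 K
Q = 338.9260 * 2.5510 * 84.4890 / 0.2590 = 282043.2760 W

282043.2760 W


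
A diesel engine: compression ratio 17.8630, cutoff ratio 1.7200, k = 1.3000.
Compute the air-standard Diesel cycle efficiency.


r^(k-1) = 2.3746
rc^k = 2.0239
eta = 0.5393 = 53.9329%

53.9329%


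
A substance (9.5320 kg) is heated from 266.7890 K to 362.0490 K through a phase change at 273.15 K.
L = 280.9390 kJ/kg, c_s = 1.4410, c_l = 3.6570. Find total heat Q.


Q1 (sensible, solid) = 9.5320 * 1.4410 * 6.3610 = 87.3722 kJ
Q2 (latent) = 9.5320 * 280.9390 = 2677.9105 kJ
Q3 (sensible, liquid) = 9.5320 * 3.6570 * 88.8990 = 3098.8879 kJ
Q_total = 5864.1707 kJ

5864.1707 kJ


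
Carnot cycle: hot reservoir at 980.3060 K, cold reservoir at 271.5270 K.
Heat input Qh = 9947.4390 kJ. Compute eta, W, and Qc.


eta = 1 - 271.5270/980.3060 = 0.7230
W = 0.7230 * 9947.4390 = 7192.1786 kJ
Qc = 9947.4390 - 7192.1786 = 2755.2604 kJ

eta = 72.3018%, W = 7192.1786 kJ, Qc = 2755.2604 kJ


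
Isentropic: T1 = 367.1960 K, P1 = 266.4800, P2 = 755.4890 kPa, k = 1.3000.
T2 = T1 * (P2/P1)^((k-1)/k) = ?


(k-1)/k = 0.2308
(P2/P1)^exp = 1.2719
T2 = 367.1960 * 1.2719 = 467.0202 K

467.0202 K


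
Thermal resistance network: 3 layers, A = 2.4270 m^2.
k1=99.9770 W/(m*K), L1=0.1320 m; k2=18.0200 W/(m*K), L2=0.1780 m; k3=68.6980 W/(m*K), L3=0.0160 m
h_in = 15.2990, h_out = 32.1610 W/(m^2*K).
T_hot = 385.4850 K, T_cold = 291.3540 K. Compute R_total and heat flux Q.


R_conv_in = 1/(15.2990*2.4270) = 0.0269
R_1 = 0.1320/(99.9770*2.4270) = 0.0005
R_2 = 0.1780/(18.0200*2.4270) = 0.0041
R_3 = 0.0160/(68.6980*2.4270) = 9.5964e-05
R_conv_out = 1/(32.1610*2.4270) = 0.0128
R_total = 0.0445 K/W
Q = 94.1310 / 0.0445 = 2117.5203 W

R_total = 0.0445 K/W, Q = 2117.5203 W


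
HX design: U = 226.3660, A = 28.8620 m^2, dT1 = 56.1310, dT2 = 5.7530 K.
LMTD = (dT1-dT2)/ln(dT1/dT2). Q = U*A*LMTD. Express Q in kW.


LMTD = 22.1153 K
Q = 226.3660 * 28.8620 * 22.1153 = 144487.7917 W = 144.4878 kW

144.4878 kW


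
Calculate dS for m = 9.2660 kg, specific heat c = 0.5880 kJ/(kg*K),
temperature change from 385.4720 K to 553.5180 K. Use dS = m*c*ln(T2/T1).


T2/T1 = 1.4359
ln(T2/T1) = 0.3618
dS = 9.2660 * 0.5880 * 0.3618 = 1.9714 kJ/K

1.9714 kJ/K


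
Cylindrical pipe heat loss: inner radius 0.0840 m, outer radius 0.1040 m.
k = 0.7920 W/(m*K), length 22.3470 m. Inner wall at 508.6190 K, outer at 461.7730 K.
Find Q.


dT = 46.8460 K
ln(ro/ri) = 0.2136
Q = 2*pi*0.7920*22.3470*46.8460 / 0.2136 = 24392.0447 W

24392.0447 W


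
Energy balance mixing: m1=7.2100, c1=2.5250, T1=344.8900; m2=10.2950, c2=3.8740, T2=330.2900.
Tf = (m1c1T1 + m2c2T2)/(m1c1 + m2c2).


num = 19451.7086
den = 58.0881
Tf = 334.8658 K

334.8658 K


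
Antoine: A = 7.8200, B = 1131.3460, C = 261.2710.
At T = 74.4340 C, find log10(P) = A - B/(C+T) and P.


C+T = 335.7050
B/(C+T) = 3.3701
log10(P) = 7.8200 - 3.3701 = 4.4499
P = 10^4.4499 = 28179.9344 mmHg

28179.9344 mmHg
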